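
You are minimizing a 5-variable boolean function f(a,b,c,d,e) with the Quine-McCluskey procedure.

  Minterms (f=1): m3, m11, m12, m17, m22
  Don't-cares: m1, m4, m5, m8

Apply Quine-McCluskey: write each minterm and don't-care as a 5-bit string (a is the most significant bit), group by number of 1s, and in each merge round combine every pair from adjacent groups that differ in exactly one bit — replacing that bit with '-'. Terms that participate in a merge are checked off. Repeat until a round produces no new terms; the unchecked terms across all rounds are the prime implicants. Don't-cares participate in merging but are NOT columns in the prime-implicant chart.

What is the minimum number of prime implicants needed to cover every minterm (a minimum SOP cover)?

size-2^0 implicants → 00001(✓)  00011(✓)  00100(✓)  00101(✓)  01000(✓)  01011(✓)  01100(✓)  10001(✓)  10110
size-2^1 implicants → -0001  0-011  0-100  00-01  000-1  0010-  01-00
Unchecked terms (primes): -0001, 0-011, 0-100, 00-01, 000-1, 0010-, 01-00, 10110
Minterm coverage:
  m3 ⊆ 0-011,000-1
  m11 ⊆ 0-011 [E]
  m12 ⊆ 0-100,01-00
  m17 ⊆ -0001 [E]
  m22 ⊆ 10110 [E]
E = {-0001, 0-011, 10110}
Petrick residual → 0-100
Cover = b'c'd'e + a'c'de + a'cd'e' + ab'cde'  |cover|=4

4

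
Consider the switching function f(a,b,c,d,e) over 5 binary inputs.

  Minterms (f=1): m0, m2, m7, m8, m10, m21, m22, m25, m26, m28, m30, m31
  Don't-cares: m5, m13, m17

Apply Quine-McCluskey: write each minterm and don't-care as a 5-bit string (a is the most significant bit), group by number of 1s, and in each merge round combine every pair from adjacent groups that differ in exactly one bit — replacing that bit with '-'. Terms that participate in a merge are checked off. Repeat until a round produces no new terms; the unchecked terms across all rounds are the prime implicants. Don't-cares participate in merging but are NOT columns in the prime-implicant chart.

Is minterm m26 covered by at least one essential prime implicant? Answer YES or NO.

NO

Round 0: 00000✓ 00010✓ 00101✓ 00111✓ 01000✓ 01010✓ 01101✓ 10001✓ 10101✓ 10110✓ 11001✓ 11010✓ 11100✓ 11110✓ 11111✓
Round 1: -0101 -1010 0-000✓ 0-010✓ 0-101 000-0✓ 001-1 010-0✓ 1-001 1-110 10-01 11-10 111-0 1111-
Round 2: 0-0-0
PIs = {-0101, -1010, 0-0-0, 0-101, 001-1, 1-001, 1-110, 10-01, 11-10, 111-0, 1111-}
Coverage chart:
  m0: 0-0-0 ←essential
  m2: 0-0-0 ←essential
  m7: 001-1 ←essential
  m8: 0-0-0 ←essential
  m10: -1010,0-0-0
  m21: -0101,10-01
  m22: 1-110 ←essential
  m25: 1-001 ←essential
  m26: -1010,11-10
  m28: 111-0 ←essential
  m30: 1-110,11-10,111-0,1111-
  m31: 1111- ←essential
Essential: 0-0-0, 001-1, 1-001, 1-110, 111-0, 1111-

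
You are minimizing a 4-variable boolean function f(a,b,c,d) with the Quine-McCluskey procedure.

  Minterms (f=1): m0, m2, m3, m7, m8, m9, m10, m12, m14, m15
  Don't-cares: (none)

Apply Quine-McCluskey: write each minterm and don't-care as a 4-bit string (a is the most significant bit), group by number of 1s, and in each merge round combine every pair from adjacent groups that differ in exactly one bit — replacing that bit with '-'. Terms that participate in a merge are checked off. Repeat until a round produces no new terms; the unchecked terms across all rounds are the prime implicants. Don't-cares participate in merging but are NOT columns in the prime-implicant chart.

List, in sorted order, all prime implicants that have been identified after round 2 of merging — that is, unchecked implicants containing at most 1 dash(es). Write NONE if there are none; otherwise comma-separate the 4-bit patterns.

size-2^0 implicants → 0000(✓)  0010(✓)  0011(✓)  0111(✓)  1000(✓)  1001(✓)  1010(✓)  1100(✓)  1110(✓)  1111(✓)
size-2^1 implicants → -000(✓)  -010(✓)  -111  0-11  00-0(✓)  001-  1-00(✓)  1-10(✓)  10-0(✓)  100-  11-0(✓)  111-
size-2^2 implicants → -0-0  1--0
Unchecked terms (primes): -0-0, -111, 0-11, 001-, 1--0, 100-, 111-

-111, 0-11, 001-, 100-, 111-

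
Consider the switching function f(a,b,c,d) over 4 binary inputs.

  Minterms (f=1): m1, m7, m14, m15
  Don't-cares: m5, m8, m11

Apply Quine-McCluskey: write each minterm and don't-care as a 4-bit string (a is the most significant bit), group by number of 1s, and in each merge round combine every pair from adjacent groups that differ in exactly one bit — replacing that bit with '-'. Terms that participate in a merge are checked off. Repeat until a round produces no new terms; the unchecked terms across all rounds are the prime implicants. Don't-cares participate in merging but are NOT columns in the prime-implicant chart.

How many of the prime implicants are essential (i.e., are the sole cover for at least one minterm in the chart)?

Round 0: 0001✓ 0101✓ 0111✓ 1000 1011✓ 1110✓ 1111✓
Round 1: -111 0-01 01-1 1-11 111-
PIs = {-111, 0-01, 01-1, 1-11, 1000, 111-}
Coverage chart:
  m1: 0-01 ←essential
  m7: -111,01-1
  m14: 111- ←essential
  m15: -111,1-11,111-
Essential: 0-01, 111-

2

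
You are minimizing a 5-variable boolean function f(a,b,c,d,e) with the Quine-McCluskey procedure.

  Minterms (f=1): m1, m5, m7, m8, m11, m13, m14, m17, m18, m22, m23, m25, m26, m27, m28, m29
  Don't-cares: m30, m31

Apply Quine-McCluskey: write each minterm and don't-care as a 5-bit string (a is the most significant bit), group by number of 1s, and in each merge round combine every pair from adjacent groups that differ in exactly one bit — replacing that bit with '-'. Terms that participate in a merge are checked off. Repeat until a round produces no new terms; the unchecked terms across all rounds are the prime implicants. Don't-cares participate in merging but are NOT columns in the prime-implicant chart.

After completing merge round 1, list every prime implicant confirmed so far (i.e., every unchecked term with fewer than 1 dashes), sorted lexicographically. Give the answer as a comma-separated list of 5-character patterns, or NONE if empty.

size-2^0 implicants → 00001(✓)  00101(✓)  00111(✓)  01000  01011(✓)  01101(✓)  01110(✓)  10001(✓)  10010(✓)  10110(✓)  10111(✓)  11001(✓)  11010(✓)  11011(✓)  11100(✓)  11101(✓)  11110(✓)  11111(✓)
size-2^1 implicants → -0001  -0111  -1011  -1101  -1110  0-101  00-01  001-1  1-001  1-010(✓)  1-110(✓)  1-111(✓)  10-10(✓)  1011-(✓)  11-01(✓)  11-10(✓)  11-11(✓)  110-1(✓)  1101-(✓)  111-0(✓)  111-1(✓)  1110-(✓)  1111-(✓)
size-2^2 implicants → 1--10  1-11-  11--1  11-1-  111--
Unchecked terms (primes): -0001, -0111, -1011, -1101, -1110, 0-101, 00-01, 001-1, 01000, 1--10, 1-001, 1-11-, 11--1, 11-1-, 111--

01000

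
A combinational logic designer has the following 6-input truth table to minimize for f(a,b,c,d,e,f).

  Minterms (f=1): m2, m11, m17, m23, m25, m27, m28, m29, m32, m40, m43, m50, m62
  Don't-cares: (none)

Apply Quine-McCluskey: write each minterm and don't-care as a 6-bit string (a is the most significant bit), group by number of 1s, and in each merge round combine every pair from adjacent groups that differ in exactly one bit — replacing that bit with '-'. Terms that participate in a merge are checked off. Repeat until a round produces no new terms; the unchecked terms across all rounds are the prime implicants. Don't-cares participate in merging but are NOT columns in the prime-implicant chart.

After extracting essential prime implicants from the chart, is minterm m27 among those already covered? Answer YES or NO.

Round 0: 000010 001011✓ 010001✓ 010111 011001✓ 011011✓ 011100✓ 011101✓ 100000✓ 101000✓ 101011✓ 110010 111110
Round 1: -01011 0-1011 01-001 011-01 0110-1 01110- 10-000
PIs = {-01011, 0-1011, 000010, 01-001, 010111, 011-01, 0110-1, 01110-, 10-000, 110010, 111110}
Coverage chart:
  m2: 000010 ←essential
  m11: -01011,0-1011
  m17: 01-001 ←essential
  m23: 010111 ←essential
  m25: 01-001,011-01,0110-1
  m27: 0-1011,0110-1
  m28: 01110- ←essential
  m29: 011-01,01110-
  m32: 10-000 ←essential
  m40: 10-000 ←essential
  m43: -01011 ←essential
  m50: 110010 ←essential
  m62: 111110 ←essential
Essential: -01011, 000010, 01-001, 010111, 01110-, 10-000, 110010, 111110

NO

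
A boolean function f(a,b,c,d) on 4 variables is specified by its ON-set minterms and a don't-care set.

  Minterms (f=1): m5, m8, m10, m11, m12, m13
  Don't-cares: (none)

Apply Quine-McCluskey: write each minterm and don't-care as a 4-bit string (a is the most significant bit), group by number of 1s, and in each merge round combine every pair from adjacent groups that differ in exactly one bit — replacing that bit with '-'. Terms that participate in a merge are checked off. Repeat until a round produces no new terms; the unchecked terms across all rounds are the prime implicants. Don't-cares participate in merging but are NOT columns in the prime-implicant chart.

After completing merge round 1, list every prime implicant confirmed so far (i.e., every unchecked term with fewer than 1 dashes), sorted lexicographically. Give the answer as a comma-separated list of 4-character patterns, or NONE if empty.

[col 0] 0101*, 1000*, 1010*, 1011*, 1100*, 1101*
[col 1] -101, 1-00, 10-0, 101-, 110-
Prime implicants: -101, 1-00, 10-0, 101-, 110-

NONE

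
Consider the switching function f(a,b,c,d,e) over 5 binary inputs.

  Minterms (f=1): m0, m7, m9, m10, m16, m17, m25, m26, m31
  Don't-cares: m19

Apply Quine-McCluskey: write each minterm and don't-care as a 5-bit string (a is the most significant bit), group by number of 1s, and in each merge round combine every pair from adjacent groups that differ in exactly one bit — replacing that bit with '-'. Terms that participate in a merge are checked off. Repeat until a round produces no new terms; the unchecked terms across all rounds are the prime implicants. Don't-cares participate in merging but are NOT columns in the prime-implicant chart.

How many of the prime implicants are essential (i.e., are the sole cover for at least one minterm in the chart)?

5

Round 0: 00000✓ 00111 01001✓ 01010✓ 10000✓ 10001✓ 10011✓ 11001✓ 11010✓ 11111
Round 1: -0000 -1001 -1010 1-001 100-1 1000-
PIs = {-0000, -1001, -1010, 00111, 1-001, 100-1, 1000-, 11111}
Coverage chart:
  m0: -0000 ←essential
  m7: 00111 ←essential
  m9: -1001 ←essential
  m10: -1010 ←essential
  m16: -0000,1000-
  m17: 1-001,100-1,1000-
  m25: -1001,1-001
  m26: -1010 ←essential
  m31: 11111 ←essential
Essential: -0000, -1001, -1010, 00111, 11111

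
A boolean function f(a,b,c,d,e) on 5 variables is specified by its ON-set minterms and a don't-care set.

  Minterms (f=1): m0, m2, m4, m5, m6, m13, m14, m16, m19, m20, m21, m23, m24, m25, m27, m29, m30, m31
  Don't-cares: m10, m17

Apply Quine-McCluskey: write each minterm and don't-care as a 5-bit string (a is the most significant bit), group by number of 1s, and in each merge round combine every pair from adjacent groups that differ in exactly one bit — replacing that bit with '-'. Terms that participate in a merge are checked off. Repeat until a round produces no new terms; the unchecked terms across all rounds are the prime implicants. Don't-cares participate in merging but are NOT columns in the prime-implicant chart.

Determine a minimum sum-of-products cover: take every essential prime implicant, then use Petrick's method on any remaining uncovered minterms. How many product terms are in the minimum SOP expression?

6

[col 0] 00000*, 00010*, 00100*, 00101*, 00110*, 01010*, 01101*, 01110*, 10000*, 10001*, 10011*, 10100*, 10101*, 10111*, 11000*, 11001*, 11011*, 11101*, 11110*, 11111*
[col 1] -0000*, -0100*, -0101*, -1101*, -1110, 0-010*, 0-101*, 0-110*, 00-00*, 00-10*, 000-0*, 001-0*, 0010-*, 01-10*, 1-000*, 1-001*, 1-011*, 1-101*, 1-111*, 10-00*, 10-01*, 10-11*, 100-1*, 1000-*, 101-1*, 1010-*, 11-01*, 11-11*, 110-1*, 1100-*, 111-1*, 1111-
[col 2] --101, -0-00, -010-, 0--10, 00--0, 1--01*, 1--11*, 1-0-1*, 1-00-, 1-1-1*, 10--1*, 10-0-, 11--1*
[col 3] 1---1
Prime implicants: --101, -0-00, -010-, -1110, 0--10, 00--0, 1---1, 1-00-, 10-0-, 1111-
PI chart (minterm → PIs covering it):
  0 | -0-00,00--0
  2 | 0--10,00--0
  4 | -0-00,-010-,00--0
  5 | --101,-010-
  6 | 0--10,00--0
  13 | --101  (sole → essential)
  14 | -1110,0--10
  16 | -0-00,1-00-,10-0-
  19 | 1---1  (sole → essential)
  20 | -0-00,-010-,10-0-
  21 | --101,-010-,1---1,10-0-
  23 | 1---1  (sole → essential)
  24 | 1-00-  (sole → essential)
  25 | 1---1,1-00-
  27 | 1---1  (sole → essential)
  29 | --101,1---1
  30 | -1110,1111-
  31 | 1---1,1111-
Essential prime implicants: --101, 1---1, 1-00-
Petrick residual → -0-00, -1110, 0--10
Minimum SOP uses 6 PIs: cd'e + b'd'e' + bcde' + a'de' + ae + ac'd'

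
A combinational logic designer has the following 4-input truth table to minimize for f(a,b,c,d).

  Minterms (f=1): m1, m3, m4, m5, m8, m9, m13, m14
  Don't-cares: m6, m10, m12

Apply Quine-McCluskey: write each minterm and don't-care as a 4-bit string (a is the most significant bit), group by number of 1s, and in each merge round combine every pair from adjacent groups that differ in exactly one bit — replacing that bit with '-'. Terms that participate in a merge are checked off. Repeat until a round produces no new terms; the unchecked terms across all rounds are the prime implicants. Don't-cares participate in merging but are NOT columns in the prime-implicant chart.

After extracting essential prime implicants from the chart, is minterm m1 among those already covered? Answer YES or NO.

YES

Round 0: 0001✓ 0011✓ 0100✓ 0101✓ 0110✓ 1000✓ 1001✓ 1010✓ 1100✓ 1101✓ 1110✓
Round 1: -001✓ -100✓ -101✓ -110✓ 0-01✓ 00-1 01-0✓ 010-✓ 1-00✓ 1-01✓ 1-10✓ 10-0✓ 100-✓ 11-0✓ 110-✓
Round 2: --01 -1-0 -10- 1--0 1-0-
PIs = {--01, -1-0, -10-, 00-1, 1--0, 1-0-}
Coverage chart:
  m1: --01,00-1
  m3: 00-1 ←essential
  m4: -1-0,-10-
  m5: --01,-10-
  m8: 1--0,1-0-
  m9: --01,1-0-
  m13: --01,-10-,1-0-
  m14: -1-0,1--0
Essential: 00-1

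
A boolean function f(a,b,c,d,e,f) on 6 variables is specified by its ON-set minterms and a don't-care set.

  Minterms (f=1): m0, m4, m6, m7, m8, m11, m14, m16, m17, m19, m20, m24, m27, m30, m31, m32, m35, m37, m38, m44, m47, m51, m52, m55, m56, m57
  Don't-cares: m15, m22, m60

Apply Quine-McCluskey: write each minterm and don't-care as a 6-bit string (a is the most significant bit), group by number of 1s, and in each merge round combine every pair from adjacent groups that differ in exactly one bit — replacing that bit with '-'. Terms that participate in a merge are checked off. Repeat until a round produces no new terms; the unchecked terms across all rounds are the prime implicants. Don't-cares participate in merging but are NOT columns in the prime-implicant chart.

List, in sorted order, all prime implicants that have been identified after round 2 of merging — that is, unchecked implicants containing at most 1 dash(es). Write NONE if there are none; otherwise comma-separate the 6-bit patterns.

-00000, -00110, -01111, -10011, -10100, -11000, 01-011, 0100-1, 01000-, 1-0011, 1-1100, 100101, 11-100, 110-11, 111-00, 11100-

size-2^0 implicants → 000000(✓)  000100(✓)  000110(✓)  000111(✓)  001000(✓)  001011(✓)  001110(✓)  001111(✓)  010000(✓)  010001(✓)  010011(✓)  010100(✓)  010110(✓)  011000(✓)  011011(✓)  011110(✓)  011111(✓)  100000(✓)  100011(✓)  100101  100110(✓)  101100(✓)  101111(✓)  110011(✓)  110100(✓)  110111(✓)  111000(✓)  111001(✓)  111100(✓)
size-2^1 implicants → -00000  -00110  -01111  -10011  -10100  -11000  0-0000(✓)  0-0100(✓)  0-0110(✓)  0-1000(✓)  0-1011(✓)  0-1110(✓)  0-1111(✓)  00-000(✓)  00-110(✓)  00-111(✓)  000-00(✓)  0001-0(✓)  00011-(✓)  001-11(✓)  00111-(✓)  01-000(✓)  01-011  01-110(✓)  010-00(✓)  0100-1  01000-  0101-0(✓)  011-11(✓)  01111-(✓)  1-0011  1-1100  11-100  110-11  111-00  11100-
size-2^2 implicants → 0--000  0--110  0-0-00  0-01-0  0-1-11  0-111-  00-11-
Unchecked terms (primes): -00000, -00110, -01111, -10011, -10100, -11000, 0--000, 0--110, 0-0-00, 0-01-0, 0-1-11, 0-111-, 00-11-, 01-011, 0100-1, 01000-, 1-0011, 1-1100, 100101, 11-100, 110-11, 111-00, 11100-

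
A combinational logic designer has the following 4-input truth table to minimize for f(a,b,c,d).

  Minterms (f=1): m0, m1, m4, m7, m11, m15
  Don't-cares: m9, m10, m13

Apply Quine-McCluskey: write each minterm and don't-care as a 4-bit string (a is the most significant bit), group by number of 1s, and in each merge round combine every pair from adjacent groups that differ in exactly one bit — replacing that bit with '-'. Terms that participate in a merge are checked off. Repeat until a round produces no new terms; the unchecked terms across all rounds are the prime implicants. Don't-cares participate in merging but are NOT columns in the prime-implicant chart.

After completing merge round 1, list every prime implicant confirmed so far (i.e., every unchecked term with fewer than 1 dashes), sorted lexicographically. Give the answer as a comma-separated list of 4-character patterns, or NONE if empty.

[col 0] 0000*, 0001*, 0100*, 0111*, 1001*, 1010*, 1011*, 1101*, 1111*
[col 1] -001, -111, 0-00, 000-, 1-01*, 1-11*, 10-1*, 101-, 11-1*
[col 2] 1--1
Prime implicants: -001, -111, 0-00, 000-, 1--1, 101-

NONE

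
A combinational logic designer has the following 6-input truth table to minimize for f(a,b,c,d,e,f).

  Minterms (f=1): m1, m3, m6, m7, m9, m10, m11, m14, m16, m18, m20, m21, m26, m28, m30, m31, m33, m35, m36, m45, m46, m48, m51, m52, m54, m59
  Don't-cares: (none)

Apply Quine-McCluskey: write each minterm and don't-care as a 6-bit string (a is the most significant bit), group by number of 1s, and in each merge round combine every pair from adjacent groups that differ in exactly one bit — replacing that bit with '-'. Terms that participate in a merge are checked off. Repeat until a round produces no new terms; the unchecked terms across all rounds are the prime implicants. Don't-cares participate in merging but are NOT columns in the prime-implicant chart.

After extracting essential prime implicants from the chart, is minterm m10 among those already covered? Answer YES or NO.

NO

Round 0: 000001✓ 000011✓ 000110✓ 000111✓ 001001✓ 001010✓ 001011✓ 001110✓ 010000✓ 010010✓ 010100✓ 010101✓ 011010✓ 011100✓ 011110✓ 011111✓ 100001✓ 100011✓ 100100✓ 101101 101110✓ 110000✓ 110011✓ 110100✓ 110110✓ 111011✓
Round 1: -00001✓ -00011✓ -01110 -10000✓ -10100✓ 0-1010✓ 0-1110✓ 00-001✓ 00-011✓ 00-110 000-11 0000-1✓ 00011- 001-10✓ 0010-1✓ 00101- 01-010 01-100 010-00✓ 0100-0 01010- 011-10✓ 0111-0 01111- 1-0011 1-0100 1000-1✓ 11-011 110-00✓ 1101-0
Round 2: -000-1 -10-00 0-1-10 00-0-1
PIs = {-000-1, -01110, -10-00, 0-1-10, 00-0-1, 00-110, 000-11, 00011-, 00101-, 01-010, 01-100, 0100-0, 01010-, 0111-0, 01111-, 1-0011, 1-0100, 101101, 11-011, 1101-0}
Coverage chart:
  m1: -000-1,00-0-1
  m3: -000-1,00-0-1,000-11
  m6: 00-110,00011-
  m7: 000-11,00011-
  m9: 00-0-1 ←essential
  m10: 0-1-10,00101-
  m11: 00-0-1,00101-
  m14: -01110,0-1-10,00-110
  m16: -10-00,0100-0
  m18: 01-010,0100-0
  m20: -10-00,01-100,01010-
  m21: 01010- ←essential
  m26: 0-1-10,01-010
  m28: 01-100,0111-0
  m30: 0-1-10,0111-0,01111-
  m31: 01111- ←essential
  m33: -000-1 ←essential
  m35: -000-1,1-0011
  m36: 1-0100 ←essential
  m45: 101101 ←essential
  m46: -01110 ←essential
  m48: -10-00 ←essential
  m51: 1-0011,11-011
  m52: -10-00,1-0100,1101-0
  m54: 1101-0 ←essential
  m59: 11-011 ←essential
Essential: -000-1, -01110, -10-00, 00-0-1, 01010-, 01111-, 1-0100, 101101, 11-011, 1101-0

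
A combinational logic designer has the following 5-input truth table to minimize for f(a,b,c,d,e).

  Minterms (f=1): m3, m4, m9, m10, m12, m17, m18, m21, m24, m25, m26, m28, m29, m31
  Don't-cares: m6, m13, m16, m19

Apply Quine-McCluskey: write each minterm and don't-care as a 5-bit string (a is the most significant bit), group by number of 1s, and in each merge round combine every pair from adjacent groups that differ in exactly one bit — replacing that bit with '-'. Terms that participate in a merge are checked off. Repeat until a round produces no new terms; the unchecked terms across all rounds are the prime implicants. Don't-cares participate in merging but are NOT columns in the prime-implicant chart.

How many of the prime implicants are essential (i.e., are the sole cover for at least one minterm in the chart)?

size-2^0 implicants → 00011(✓)  00100(✓)  00110(✓)  01001(✓)  01010(✓)  01100(✓)  01101(✓)  10000(✓)  10001(✓)  10010(✓)  10011(✓)  10101(✓)  11000(✓)  11001(✓)  11010(✓)  11100(✓)  11101(✓)  11111(✓)
size-2^1 implicants → -0011  -1001(✓)  -1010  -1100(✓)  -1101(✓)  0-100  001-0  01-01(✓)  0110-(✓)  1-000(✓)  1-001(✓)  1-010(✓)  1-101(✓)  10-01(✓)  100-0(✓)  100-1(✓)  1000-(✓)  1001-(✓)  11-00(✓)  11-01(✓)  110-0(✓)  1100-(✓)  111-1  1110-(✓)
size-2^2 implicants → -1-01  -110-  1--01  1-0-0  1-00-  100--  11-0-
Unchecked terms (primes): -0011, -1-01, -1010, -110-, 0-100, 001-0, 1--01, 1-0-0, 1-00-, 100--, 11-0-, 111-1
Minterm coverage:
  m3 ⊆ -0011 [E]
  m4 ⊆ 0-100,001-0
  m9 ⊆ -1-01 [E]
  m10 ⊆ -1010 [E]
  m12 ⊆ -110-,0-100
  m17 ⊆ 1--01,1-00-,100--
  m18 ⊆ 1-0-0,100--
  m21 ⊆ 1--01 [E]
  m24 ⊆ 1-0-0,1-00-,11-0-
  m25 ⊆ -1-01,1--01,1-00-,11-0-
  m26 ⊆ -1010,1-0-0
  m28 ⊆ -110-,11-0-
  m29 ⊆ -1-01,-110-,1--01,11-0-,111-1
  m31 ⊆ 111-1 [E]
E = {-0011, -1-01, -1010, 1--01, 111-1}

5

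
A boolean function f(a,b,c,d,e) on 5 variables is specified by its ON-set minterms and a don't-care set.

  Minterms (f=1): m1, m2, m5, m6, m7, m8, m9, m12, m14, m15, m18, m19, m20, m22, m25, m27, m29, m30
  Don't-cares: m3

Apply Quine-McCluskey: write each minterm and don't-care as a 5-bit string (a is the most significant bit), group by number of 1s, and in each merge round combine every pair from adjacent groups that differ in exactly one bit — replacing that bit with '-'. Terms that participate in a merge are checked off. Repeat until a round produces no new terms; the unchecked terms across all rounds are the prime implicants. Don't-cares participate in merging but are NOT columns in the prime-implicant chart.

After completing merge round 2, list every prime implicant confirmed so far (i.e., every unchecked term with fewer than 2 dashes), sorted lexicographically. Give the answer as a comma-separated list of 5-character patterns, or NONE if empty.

[col 0] 00001*, 00010*, 00011*, 00101*, 00110*, 00111*, 01000*, 01001*, 01100*, 01110*, 01111*, 10010*, 10011*, 10100*, 10110*, 11001*, 11011*, 11101*, 11110*
[col 1] -0010*, -0011*, -0110*, -1001, -1110*, 0-001, 0-110*, 0-111*, 00-01*, 00-10*, 00-11*, 000-1*, 0001-*, 001-1*, 0011-*, 01-00, 0100-, 011-0, 0111-*, 1-011, 1-110*, 10-10*, 1001-*, 101-0, 11-01, 110-1
[col 2] --110, -0-10, -001-, 0-11-, 00--1, 00-1-
Prime implicants: --110, -0-10, -001-, -1001, 0-001, 0-11-, 00--1, 00-1-, 01-00, 0100-, 011-0, 1-011, 101-0, 11-01, 110-1

-1001, 0-001, 01-00, 0100-, 011-0, 1-011, 101-0, 11-01, 110-1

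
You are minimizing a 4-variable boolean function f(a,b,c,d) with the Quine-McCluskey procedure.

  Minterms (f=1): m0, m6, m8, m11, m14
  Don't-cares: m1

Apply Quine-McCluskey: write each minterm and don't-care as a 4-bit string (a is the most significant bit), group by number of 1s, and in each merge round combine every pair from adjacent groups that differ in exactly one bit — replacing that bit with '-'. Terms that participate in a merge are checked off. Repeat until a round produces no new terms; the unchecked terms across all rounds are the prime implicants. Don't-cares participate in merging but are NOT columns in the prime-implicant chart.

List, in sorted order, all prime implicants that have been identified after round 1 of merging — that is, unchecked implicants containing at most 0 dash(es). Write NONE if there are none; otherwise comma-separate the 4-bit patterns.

1011

Round 0: 0000✓ 0001✓ 0110✓ 1000✓ 1011 1110✓
Round 1: -000 -110 000-
PIs = {-000, -110, 000-, 1011}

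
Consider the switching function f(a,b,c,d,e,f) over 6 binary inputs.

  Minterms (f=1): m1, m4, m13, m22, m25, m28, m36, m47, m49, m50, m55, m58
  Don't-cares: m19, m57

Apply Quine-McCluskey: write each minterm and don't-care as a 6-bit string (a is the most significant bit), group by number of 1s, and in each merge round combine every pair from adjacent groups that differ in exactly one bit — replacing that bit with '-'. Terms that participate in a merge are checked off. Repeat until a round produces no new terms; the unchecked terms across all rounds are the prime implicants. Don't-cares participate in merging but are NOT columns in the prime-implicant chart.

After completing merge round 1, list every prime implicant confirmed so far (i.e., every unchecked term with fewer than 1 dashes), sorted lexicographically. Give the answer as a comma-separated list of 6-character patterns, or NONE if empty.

000001, 001101, 010011, 010110, 011100, 101111, 110111

Round 0: 000001 000100✓ 001101 010011 010110 011001✓ 011100 100100✓ 101111 110001✓ 110010✓ 110111 111001✓ 111010✓
Round 1: -00100 -11001 11-001 11-010
PIs = {-00100, -11001, 000001, 001101, 010011, 010110, 011100, 101111, 11-001, 11-010, 110111}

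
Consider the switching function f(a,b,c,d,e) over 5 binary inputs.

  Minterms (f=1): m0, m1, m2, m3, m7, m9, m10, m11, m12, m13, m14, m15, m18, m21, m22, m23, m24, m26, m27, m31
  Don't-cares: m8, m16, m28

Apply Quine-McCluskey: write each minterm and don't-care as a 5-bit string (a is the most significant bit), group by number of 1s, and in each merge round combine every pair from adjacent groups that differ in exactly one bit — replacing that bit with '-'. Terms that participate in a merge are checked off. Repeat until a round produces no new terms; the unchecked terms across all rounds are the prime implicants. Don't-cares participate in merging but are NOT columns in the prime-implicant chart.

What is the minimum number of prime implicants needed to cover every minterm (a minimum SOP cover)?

[col 0] 00000*, 00001*, 00010*, 00011*, 00111*, 01000*, 01001*, 01010*, 01011*, 01100*, 01101*, 01110*, 01111*, 10000*, 10010*, 10101*, 10110*, 10111*, 11000*, 11010*, 11011*, 11100*, 11111*
[col 1] -0000*, -0010*, -0111*, -1000*, -1010*, -1011*, -1100*, -1111*, 0-000*, 0-001*, 0-010*, 0-011*, 0-111*, 00-11*, 000-0*, 000-1*, 0000-*, 0001-*, 01-00*, 01-01*, 01-10*, 01-11*, 010-0*, 010-1*, 0100-*, 0101-*, 011-0*, 011-1*, 0110-*, 0111-*, 1-000*, 1-010*, 1-111*, 10-10, 100-0*, 101-1, 1011-, 11-00*, 11-11*, 110-0*, 1101-*
[col 2] --000*, --010*, --111, -00-0*, -1-00, -1-11, -10-0*, -101-, 0--11, 0-0-0*, 0-0-1*, 0-00-*, 0-01-*, 000--*, 01--0*, 01--1*, 01-0-*, 01-1-*, 010--*, 011--*, 1-0-0*
[col 3] --0-0, 0-0--, 01---
Prime implicants: --0-0, --111, -1-00, -1-11, -101-, 0--11, 0-0--, 01---, 10-10, 101-1, 1011-
PI chart (minterm → PIs covering it):
  0 | --0-0,0-0--
  1 | 0-0--  (sole → essential)
  2 | --0-0,0-0--
  3 | 0--11,0-0--
  7 | --111,0--11
  9 | 0-0--,01---
  10 | --0-0,-101-,0-0--,01---
  11 | -1-11,-101-,0--11,0-0--,01---
  12 | -1-00,01---
  13 | 01---  (sole → essential)
  14 | 01---  (sole → essential)
  15 | --111,-1-11,0--11,01---
  18 | --0-0,10-10
  21 | 101-1  (sole → essential)
  22 | 10-10,1011-
  23 | --111,101-1,1011-
  24 | --0-0,-1-00
  26 | --0-0,-101-
  27 | -1-11,-101-
  31 | --111,-1-11
Essential prime implicants: 0-0--, 01---, 101-1
Petrick residual → --0-0, --111, -1-11, 10-10
Minimum SOP uses 7 PIs: c'e' + cde + bde + a'c' + a'b + ab'de' + ab'ce

7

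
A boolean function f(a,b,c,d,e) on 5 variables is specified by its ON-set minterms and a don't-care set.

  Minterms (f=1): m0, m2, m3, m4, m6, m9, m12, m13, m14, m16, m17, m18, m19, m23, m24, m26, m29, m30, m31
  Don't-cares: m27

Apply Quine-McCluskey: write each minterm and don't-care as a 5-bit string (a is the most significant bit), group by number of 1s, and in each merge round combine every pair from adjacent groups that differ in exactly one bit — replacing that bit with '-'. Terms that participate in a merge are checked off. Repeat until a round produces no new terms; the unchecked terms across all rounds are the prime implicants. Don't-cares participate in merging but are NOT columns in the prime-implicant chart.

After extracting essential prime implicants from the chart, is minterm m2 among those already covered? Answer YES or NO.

YES

[col 0] 00000*, 00010*, 00011*, 00100*, 00110*, 01001*, 01100*, 01101*, 01110*, 10000*, 10001*, 10010*, 10011*, 10111*, 11000*, 11010*, 11011*, 11101*, 11110*, 11111*
[col 1] -0000*, -0010*, -0011*, -1101, -1110, 0-100*, 0-110*, 00-00*, 00-10*, 000-0*, 0001-*, 001-0*, 01-01, 011-0*, 0110-, 1-000*, 1-010*, 1-011*, 1-111*, 10-11*, 100-0*, 100-1*, 1000-*, 1001-*, 11-10*, 11-11*, 110-0*, 1101-*, 111-1, 1111-*
[col 2] -00-0, -001-, 0-1-0, 00--0, 1--11, 1-0-0, 1-01-, 100--, 11-1-
Prime implicants: -00-0, -001-, -1101, -1110, 0-1-0, 00--0, 01-01, 0110-, 1--11, 1-0-0, 1-01-, 100--, 11-1-, 111-1
PI chart (minterm → PIs covering it):
  0 | -00-0,00--0
  2 | -00-0,-001-,00--0
  3 | -001-  (sole → essential)
  4 | 0-1-0,00--0
  6 | 0-1-0,00--0
  9 | 01-01  (sole → essential)
  12 | 0-1-0,0110-
  13 | -1101,01-01,0110-
  14 | -1110,0-1-0
  16 | -00-0,1-0-0,100--
  17 | 100--  (sole → essential)
  18 | -00-0,-001-,1-0-0,1-01-,100--
  19 | -001-,1--11,1-01-,100--
  23 | 1--11  (sole → essential)
  24 | 1-0-0  (sole → essential)
  26 | 1-0-0,1-01-,11-1-
  29 | -1101,111-1
  30 | -1110,11-1-
  31 | 1--11,11-1-,111-1
Essential prime implicants: -001-, 01-01, 1--11, 1-0-0, 100--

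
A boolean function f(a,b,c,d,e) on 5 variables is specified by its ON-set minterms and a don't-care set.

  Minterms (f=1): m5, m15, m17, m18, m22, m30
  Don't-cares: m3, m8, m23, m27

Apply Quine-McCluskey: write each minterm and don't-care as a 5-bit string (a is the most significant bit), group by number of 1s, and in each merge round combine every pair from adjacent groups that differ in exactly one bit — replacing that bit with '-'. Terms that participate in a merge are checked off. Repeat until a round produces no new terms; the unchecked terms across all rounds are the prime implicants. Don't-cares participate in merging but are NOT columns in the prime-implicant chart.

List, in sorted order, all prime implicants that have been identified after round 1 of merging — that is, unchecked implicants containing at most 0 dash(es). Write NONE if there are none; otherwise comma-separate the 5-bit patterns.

00011, 00101, 01000, 01111, 10001, 11011

size-2^0 implicants → 00011  00101  01000  01111  10001  10010(✓)  10110(✓)  10111(✓)  11011  11110(✓)
size-2^1 implicants → 1-110  10-10  1011-
Unchecked terms (primes): 00011, 00101, 01000, 01111, 1-110, 10-10, 10001, 1011-, 11011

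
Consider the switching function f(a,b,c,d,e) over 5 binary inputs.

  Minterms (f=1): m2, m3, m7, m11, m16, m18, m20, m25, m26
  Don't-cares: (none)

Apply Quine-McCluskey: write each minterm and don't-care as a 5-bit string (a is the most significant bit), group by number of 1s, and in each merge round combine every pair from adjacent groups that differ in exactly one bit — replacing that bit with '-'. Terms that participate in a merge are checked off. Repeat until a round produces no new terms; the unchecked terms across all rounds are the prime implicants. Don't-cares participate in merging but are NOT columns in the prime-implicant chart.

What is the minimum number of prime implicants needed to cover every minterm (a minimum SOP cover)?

size-2^0 implicants → 00010(✓)  00011(✓)  00111(✓)  01011(✓)  10000(✓)  10010(✓)  10100(✓)  11001  11010(✓)
size-2^1 implicants → -0010  0-011  00-11  0001-  1-010  10-00  100-0
Unchecked terms (primes): -0010, 0-011, 00-11, 0001-, 1-010, 10-00, 100-0, 11001
Minterm coverage:
  m2 ⊆ -0010,0001-
  m3 ⊆ 0-011,00-11,0001-
  m7 ⊆ 00-11 [E]
  m11 ⊆ 0-011 [E]
  m16 ⊆ 10-00,100-0
  m18 ⊆ -0010,1-010,100-0
  m20 ⊆ 10-00 [E]
  m25 ⊆ 11001 [E]
  m26 ⊆ 1-010 [E]
E = {0-011, 00-11, 1-010, 10-00, 11001}
Petrick residual → -0010
Cover = b'c'de' + a'c'de + a'b'de + ac'de' + ab'd'e' + abc'd'e  |cover|=6

6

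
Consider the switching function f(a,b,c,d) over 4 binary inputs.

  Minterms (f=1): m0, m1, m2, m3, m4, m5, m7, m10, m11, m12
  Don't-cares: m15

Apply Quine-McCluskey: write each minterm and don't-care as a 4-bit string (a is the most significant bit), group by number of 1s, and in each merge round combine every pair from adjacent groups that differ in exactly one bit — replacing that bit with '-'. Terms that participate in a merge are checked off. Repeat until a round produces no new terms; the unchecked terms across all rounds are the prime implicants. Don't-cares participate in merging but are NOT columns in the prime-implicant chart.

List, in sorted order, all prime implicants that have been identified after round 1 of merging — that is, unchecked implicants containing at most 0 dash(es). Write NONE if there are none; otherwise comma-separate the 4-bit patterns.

NONE

[col 0] 0000*, 0001*, 0010*, 0011*, 0100*, 0101*, 0111*, 1010*, 1011*, 1100*, 1111*
[col 1] -010*, -011*, -100, -111*, 0-00*, 0-01*, 0-11*, 00-0*, 00-1*, 000-*, 001-*, 01-1*, 010-*, 1-11*, 101-*
[col 2] --11, -01-, 0--1, 0-0-, 00--
Prime implicants: --11, -01-, -100, 0--1, 0-0-, 00--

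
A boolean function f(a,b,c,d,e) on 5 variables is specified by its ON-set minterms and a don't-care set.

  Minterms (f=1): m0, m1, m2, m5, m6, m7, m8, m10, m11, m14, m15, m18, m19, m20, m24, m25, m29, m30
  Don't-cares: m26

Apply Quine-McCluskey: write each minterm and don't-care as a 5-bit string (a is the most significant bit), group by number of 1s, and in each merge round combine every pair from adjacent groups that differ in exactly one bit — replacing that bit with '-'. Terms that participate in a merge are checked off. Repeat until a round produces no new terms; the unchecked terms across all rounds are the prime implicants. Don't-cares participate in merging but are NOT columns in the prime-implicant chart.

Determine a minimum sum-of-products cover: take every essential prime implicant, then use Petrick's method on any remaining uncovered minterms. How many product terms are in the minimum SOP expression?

size-2^0 implicants → 00000(✓)  00001(✓)  00010(✓)  00101(✓)  00110(✓)  00111(✓)  01000(✓)  01010(✓)  01011(✓)  01110(✓)  01111(✓)  10010(✓)  10011(✓)  10100  11000(✓)  11001(✓)  11010(✓)  11101(✓)  11110(✓)
size-2^1 implicants → -0010(✓)  -1000(✓)  -1010(✓)  -1110(✓)  0-000(✓)  0-010(✓)  0-110(✓)  0-111(✓)  00-01  00-10(✓)  000-0(✓)  0000-  001-1  0011-(✓)  01-10(✓)  01-11(✓)  010-0(✓)  0101-(✓)  0111-(✓)  1-010(✓)  1001-  11-01  11-10(✓)  110-0(✓)  1100-
size-2^2 implicants → --010  -1-10  -10-0  0--10  0-0-0  0-11-  01-1-
Unchecked terms (primes): --010, -1-10, -10-0, 0--10, 0-0-0, 0-11-, 00-01, 0000-, 001-1, 01-1-, 1001-, 10100, 11-01, 1100-
Minterm coverage:
  m0 ⊆ 0-0-0,0000-
  m1 ⊆ 00-01,0000-
  m2 ⊆ --010,0--10,0-0-0
  m5 ⊆ 00-01,001-1
  m6 ⊆ 0--10,0-11-
  m7 ⊆ 0-11-,001-1
  m8 ⊆ -10-0,0-0-0
  m10 ⊆ --010,-1-10,-10-0,0--10,0-0-0,01-1-
  m11 ⊆ 01-1- [E]
  m14 ⊆ -1-10,0--10,0-11-,01-1-
  m15 ⊆ 0-11-,01-1-
  m18 ⊆ --010,1001-
  m19 ⊆ 1001- [E]
  m20 ⊆ 10100 [E]
  m24 ⊆ -10-0,1100-
  m25 ⊆ 11-01,1100-
  m29 ⊆ 11-01 [E]
  m30 ⊆ -1-10 [E]
E = {-1-10, 01-1-, 1001-, 10100, 11-01}
Petrick residual → -10-0, 0--10, 0000-, 001-1
Cover = bde' + bc'e' + a'de' + a'b'c'd' + a'b'ce + a'bd + ab'c'd + ab'cd'e' + abd'e  |cover|=9

9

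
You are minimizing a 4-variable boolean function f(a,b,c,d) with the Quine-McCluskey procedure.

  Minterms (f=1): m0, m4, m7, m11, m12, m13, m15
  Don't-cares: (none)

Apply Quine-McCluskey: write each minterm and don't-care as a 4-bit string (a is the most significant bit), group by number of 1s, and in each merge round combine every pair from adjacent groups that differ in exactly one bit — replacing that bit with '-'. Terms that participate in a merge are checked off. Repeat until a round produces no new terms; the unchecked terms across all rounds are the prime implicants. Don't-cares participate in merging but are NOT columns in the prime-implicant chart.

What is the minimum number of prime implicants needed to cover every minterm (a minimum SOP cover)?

4

Round 0: 0000✓ 0100✓ 0111✓ 1011✓ 1100✓ 1101✓ 1111✓
Round 1: -100 -111 0-00 1-11 11-1 110-
PIs = {-100, -111, 0-00, 1-11, 11-1, 110-}
Coverage chart:
  m0: 0-00 ←essential
  m4: -100,0-00
  m7: -111 ←essential
  m11: 1-11 ←essential
  m12: -100,110-
  m13: 11-1,110-
  m15: -111,1-11,11-1
Essential: -111, 0-00, 1-11
Petrick residual → 110-
Min cover (4 terms): bcd + a'c'd' + acd + abc'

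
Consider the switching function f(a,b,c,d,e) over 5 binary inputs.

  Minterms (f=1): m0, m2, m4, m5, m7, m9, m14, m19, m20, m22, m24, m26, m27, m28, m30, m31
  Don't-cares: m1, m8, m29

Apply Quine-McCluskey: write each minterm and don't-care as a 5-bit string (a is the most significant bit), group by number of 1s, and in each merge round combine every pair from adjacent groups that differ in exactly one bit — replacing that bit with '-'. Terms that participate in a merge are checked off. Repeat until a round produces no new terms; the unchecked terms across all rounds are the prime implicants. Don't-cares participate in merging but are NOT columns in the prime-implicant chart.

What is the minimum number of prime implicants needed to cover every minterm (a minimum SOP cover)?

9

size-2^0 implicants → 00000(✓)  00001(✓)  00010(✓)  00100(✓)  00101(✓)  00111(✓)  01000(✓)  01001(✓)  01110(✓)  10011(✓)  10100(✓)  10110(✓)  11000(✓)  11010(✓)  11011(✓)  11100(✓)  11101(✓)  11110(✓)  11111(✓)
size-2^1 implicants → -0100  -1000  -1110  0-000(✓)  0-001(✓)  00-00(✓)  00-01(✓)  000-0  0000-(✓)  001-1  0010-(✓)  0100-(✓)  1-011  1-100(✓)  1-110(✓)  101-0(✓)  11-00(✓)  11-10(✓)  11-11(✓)  110-0(✓)  1101-(✓)  111-0(✓)  111-1(✓)  1110-(✓)  1111-(✓)
size-2^2 implicants → 0-00-  00-0-  1-1-0  11--0  11-1-  111--
Unchecked terms (primes): -0100, -1000, -1110, 0-00-, 00-0-, 000-0, 001-1, 1-011, 1-1-0, 11--0, 11-1-, 111--
Minterm coverage:
  m0 ⊆ 0-00-,00-0-,000-0
  m2 ⊆ 000-0 [E]
  m4 ⊆ -0100,00-0-
  m5 ⊆ 00-0-,001-1
  m7 ⊆ 001-1 [E]
  m9 ⊆ 0-00- [E]
  m14 ⊆ -1110 [E]
  m19 ⊆ 1-011 [E]
  m20 ⊆ -0100,1-1-0
  m22 ⊆ 1-1-0 [E]
  m24 ⊆ -1000,11--0
  m26 ⊆ 11--0,11-1-
  m27 ⊆ 1-011,11-1-
  m28 ⊆ 1-1-0,11--0,111--
  m30 ⊆ -1110,1-1-0,11--0,11-1-,111--
  m31 ⊆ 11-1-,111--
E = {-1110, 0-00-, 000-0, 001-1, 1-011, 1-1-0}
Petrick residual → -0100, -1000, 11-1-
Cover = b'cd'e' + bc'd'e' + bcde' + a'c'd' + a'b'c'e' + a'b'ce + ac'de + ace' + abd  |cover|=9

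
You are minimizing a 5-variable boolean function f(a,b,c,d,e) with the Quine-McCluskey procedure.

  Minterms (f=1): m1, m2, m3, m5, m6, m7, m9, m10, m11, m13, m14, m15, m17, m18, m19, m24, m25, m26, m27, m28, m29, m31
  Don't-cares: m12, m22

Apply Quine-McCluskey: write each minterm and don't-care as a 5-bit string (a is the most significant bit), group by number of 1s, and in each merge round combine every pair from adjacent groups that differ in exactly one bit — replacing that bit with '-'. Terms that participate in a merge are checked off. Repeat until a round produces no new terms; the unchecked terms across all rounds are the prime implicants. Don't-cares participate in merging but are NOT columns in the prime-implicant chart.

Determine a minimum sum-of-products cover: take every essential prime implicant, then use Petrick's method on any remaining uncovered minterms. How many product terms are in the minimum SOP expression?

6

Round 0: 00001✓ 00010✓ 00011✓ 00101✓ 00110✓ 00111✓ 01001✓ 01010✓ 01011✓ 01100✓ 01101✓ 01110✓ 01111✓ 10001✓ 10010✓ 10011✓ 10110✓ 11000✓ 11001✓ 11010✓ 11011✓ 11100✓ 11101✓ 11111✓
Round 1: -0001✓ -0010✓ -0011✓ -0110✓ -1001✓ -1010✓ -1011✓ -1100✓ -1101✓ -1111✓ 0-001✓ 0-010✓ 0-011✓ 0-101✓ 0-110✓ 0-111✓ 00-01✓ 00-10✓ 00-11✓ 000-1✓ 0001-✓ 001-1✓ 0011-✓ 01-01✓ 01-10✓ 01-11✓ 010-1✓ 0101-✓ 011-0✓ 011-1✓ 0110-✓ 0111-✓ 1-001✓ 1-010✓ 1-011✓ 10-10✓ 100-1✓ 1001-✓ 11-00✓ 11-01✓ 11-11✓ 110-0✓ 110-1✓ 1100-✓ 1101-✓ 111-1✓ 1110-✓
Round 2: --001✓ --010✓ --011✓ -0-10 -00-1✓ -001-✓ -1-01✓ -1-11✓ -10-1✓ -101-✓ -11-1✓ -110- 0--01✓ 0--10✓ 0--11✓ 0-0-1✓ 0-01-✓ 0-1-1✓ 0-11-✓ 00--1✓ 00-1-✓ 01--1✓ 01-1-✓ 011-- 1-0-1✓ 1-01-✓ 11--1✓ 11-0- 110--
Round 3: --0-1 --01- -1--1 0---1 0--1-
PIs = {--0-1, --01-, -0-10, -1--1, -110-, 0---1, 0--1-, 011--, 11-0-, 110--}
Coverage chart:
  m1: --0-1,0---1
  m2: --01-,-0-10,0--1-
  m3: --0-1,--01-,0---1,0--1-
  m5: 0---1 ←essential
  m6: -0-10,0--1-
  m7: 0---1,0--1-
  m9: --0-1,-1--1,0---1
  m10: --01-,0--1-
  m11: --0-1,--01-,-1--1,0---1,0--1-
  m13: -1--1,-110-,0---1,011--
  m14: 0--1-,011--
  m15: -1--1,0---1,0--1-,011--
  m17: --0-1 ←essential
  m18: --01-,-0-10
  m19: --0-1,--01-
  m24: 11-0-,110--
  m25: --0-1,-1--1,11-0-,110--
  m26: --01-,110--
  m27: --0-1,--01-,-1--1,110--
  m28: -110-,11-0-
  m29: -1--1,-110-,11-0-
  m31: -1--1 ←essential
Essential: --0-1, -1--1, 0---1
Petrick residual → --01-, 0--1-, 11-0-
Min cover (6 terms): c'e + c'd + be + a'e + a'd + abd'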